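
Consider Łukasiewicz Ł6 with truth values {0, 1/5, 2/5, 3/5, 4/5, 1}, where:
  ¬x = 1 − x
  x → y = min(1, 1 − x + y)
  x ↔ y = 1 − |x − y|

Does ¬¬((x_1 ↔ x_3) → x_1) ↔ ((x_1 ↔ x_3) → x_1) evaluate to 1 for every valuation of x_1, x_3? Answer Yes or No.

Yes

At x_1 = 4/5, x_3 = 3/5, for instance:
x_1 ↔ x_3 = 4/5 ↔ 3/5 = 4/5
(x_1 ↔ x_3) → x_1 = 4/5 → 4/5 = 1
¬((x_1 ↔ x_3) → x_1) = ¬1 = 0
¬¬((x_1 ↔ x_3) → x_1) = ¬0 = 1
¬¬((x_1 ↔ x_3) → x_1) ↔ ((x_1 ↔ x_3) → x_1) = 1 ↔ 1 = 1
and checking the remaining 35 assignments likewise gives ≥ 1 in every case.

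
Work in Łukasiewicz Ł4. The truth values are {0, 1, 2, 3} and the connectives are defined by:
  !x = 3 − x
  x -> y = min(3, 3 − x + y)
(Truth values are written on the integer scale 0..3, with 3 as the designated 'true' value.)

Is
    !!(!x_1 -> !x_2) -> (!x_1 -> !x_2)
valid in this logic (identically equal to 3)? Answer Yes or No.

x_1 = 0, x_2 = 0 ↦ 3
x_1 = 0, x_2 = 1 ↦ 3
x_1 = 0, x_2 = 2 ↦ 3
x_1 = 0, x_2 = 3 ↦ 3
x_1 = 1, x_2 = 0 ↦ 3
x_1 = 1, x_2 = 1 ↦ 3
x_1 = 1, x_2 = 2 ↦ 3
x_1 = 1, x_2 = 3 ↦ 3
x_1 = 2, x_2 = 0 ↦ 3
x_1 = 2, x_2 = 1 ↦ 3
x_1 = 2, x_2 = 2 ↦ 3
x_1 = 2, x_2 = 3 ↦ 3
x_1 = 3, x_2 = 0 ↦ 3
x_1 = 3, x_2 = 1 ↦ 3
x_1 = 3, x_2 = 2 ↦ 3
x_1 = 3, x_2 = 3 ↦ 3
Every assignment gives a value ≥ 3.

Yes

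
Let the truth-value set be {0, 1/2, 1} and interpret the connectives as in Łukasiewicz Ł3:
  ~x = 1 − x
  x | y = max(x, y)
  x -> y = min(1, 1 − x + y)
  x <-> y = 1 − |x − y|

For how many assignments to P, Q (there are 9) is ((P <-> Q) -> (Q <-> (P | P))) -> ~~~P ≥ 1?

P = 0, Q = 0 ↦ 1  ≥
P = 0, Q = 1/2 ↦ 1  ≥
P = 0, Q = 1 ↦ 1  ≥
P = 1/2, Q = 0 ↦ 1/2  <
P = 1/2, Q = 1/2 ↦ 1/2  <
P = 1/2, Q = 1 ↦ 1/2  <
P = 1, Q = 0 ↦ 0  <
P = 1, Q = 1/2 ↦ 0  <
P = 1, Q = 1 ↦ 0  <
So 3 of the 9 assignments meet the threshold.

3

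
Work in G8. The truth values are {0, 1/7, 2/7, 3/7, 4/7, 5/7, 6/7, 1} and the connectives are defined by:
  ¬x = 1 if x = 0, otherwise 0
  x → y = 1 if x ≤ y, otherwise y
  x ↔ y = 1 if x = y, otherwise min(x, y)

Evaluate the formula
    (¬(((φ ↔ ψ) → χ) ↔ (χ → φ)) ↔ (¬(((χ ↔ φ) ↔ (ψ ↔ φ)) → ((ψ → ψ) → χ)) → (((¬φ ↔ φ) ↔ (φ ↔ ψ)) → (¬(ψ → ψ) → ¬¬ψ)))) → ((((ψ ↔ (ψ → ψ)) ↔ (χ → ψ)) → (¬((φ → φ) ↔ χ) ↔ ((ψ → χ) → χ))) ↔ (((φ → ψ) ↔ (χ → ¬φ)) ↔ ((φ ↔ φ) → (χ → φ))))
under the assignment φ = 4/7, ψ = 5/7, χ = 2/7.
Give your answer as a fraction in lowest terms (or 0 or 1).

1

φ ↔ ψ = 4/7 ↔ 5/7 = 4/7
(φ ↔ ψ) → χ = 4/7 → 2/7 = 2/7
χ → φ = 2/7 → 4/7 = 1
((φ ↔ ψ) → χ) ↔ (χ → φ) = 2/7 ↔ 1 = 2/7
¬(((φ ↔ ψ) → χ) ↔ (χ → φ)) = ¬2/7 = 0
χ ↔ φ = 2/7 ↔ 4/7 = 2/7
ψ ↔ φ = 5/7 ↔ 4/7 = 4/7
(χ ↔ φ) ↔ (ψ ↔ φ) = 2/7 ↔ 4/7 = 2/7
ψ → ψ = 5/7 → 5/7 = 1
(ψ → ψ) → χ = 1 → 2/7 = 2/7
((χ ↔ φ) ↔ (ψ ↔ φ)) → ((ψ → ψ) → χ) = 2/7 → 2/7 = 1
¬(((χ ↔ φ) ↔ (ψ ↔ φ)) → ((ψ → ψ) → χ)) = ¬1 = 0
¬φ = ¬4/7 = 0
¬φ ↔ φ = 0 ↔ 4/7 = 0
φ ↔ ψ = 4/7 ↔ 5/7 = 4/7
(¬φ ↔ φ) ↔ (φ ↔ ψ) = 0 ↔ 4/7 = 0
ψ → ψ = 5/7 → 5/7 = 1
¬(ψ → ψ) = ¬1 = 0
¬ψ = ¬5/7 = 0
¬¬ψ = ¬0 = 1
¬(ψ → ψ) → ¬¬ψ = 0 → 1 = 1
((¬φ ↔ φ) ↔ (φ ↔ ψ)) → (¬(ψ → ψ) → ¬¬ψ) = 0 → 1 = 1
¬(((χ ↔ φ) ↔ (ψ ↔ φ)) → ((ψ → ψ) → χ)) → (((¬φ ↔ φ) ↔ (φ ↔ ψ)) → (¬(ψ → ψ) → ¬¬ψ)) = 0 → 1 = 1
¬(((φ ↔ ψ) → χ) ↔ (χ → φ)) ↔ (¬(((χ ↔ φ) ↔ (ψ ↔ φ)) → ((ψ → ψ) → χ)) → (((¬φ ↔ φ) ↔ (φ ↔ ψ)) → (¬(ψ → ψ) → ¬¬ψ))) = 0 ↔ 1 = 0
ψ → ψ = 5/7 → 5/7 = 1
ψ ↔ (ψ → ψ) = 5/7 ↔ 1 = 5/7
χ → ψ = 2/7 → 5/7 = 1
(ψ ↔ (ψ → ψ)) ↔ (χ → ψ) = 5/7 ↔ 1 = 5/7
φ → φ = 4/7 → 4/7 = 1
(φ → φ) ↔ χ = 1 ↔ 2/7 = 2/7
¬((φ → φ) ↔ χ) = ¬2/7 = 0
ψ → χ = 5/7 → 2/7 = 2/7
(ψ → χ) → χ = 2/7 → 2/7 = 1
¬((φ → φ) ↔ χ) ↔ ((ψ → χ) → χ) = 0 ↔ 1 = 0
((ψ ↔ (ψ → ψ)) ↔ (χ → ψ)) → (¬((φ → φ) ↔ χ) ↔ ((ψ → χ) → χ)) = 5/7 → 0 = 0
φ → ψ = 4/7 → 5/7 = 1
¬φ = ¬4/7 = 0
χ → ¬φ = 2/7 → 0 = 0
(φ → ψ) ↔ (χ → ¬φ) = 1 ↔ 0 = 0
φ ↔ φ = 4/7 ↔ 4/7 = 1
χ → φ = 2/7 → 4/7 = 1
(φ ↔ φ) → (χ → φ) = 1 → 1 = 1
((φ → ψ) ↔ (χ → ¬φ)) ↔ ((φ ↔ φ) → (χ → φ)) = 0 ↔ 1 = 0
(((ψ ↔ (ψ → ψ)) ↔ (χ → ψ)) → (¬((φ → φ) ↔ χ) ↔ ((ψ → χ) → χ))) ↔ (((φ → ψ) ↔ (χ → ¬φ)) ↔ ((φ ↔ φ) → (χ → φ))) = 0 ↔ 0 = 1
(¬(((φ ↔ ψ) → χ) ↔ (χ → φ)) ↔ (¬(((χ ↔ φ) ↔ (ψ ↔ φ)) → ((ψ → ψ) → χ)) → (((¬φ ↔ φ) ↔ (φ ↔ ψ)) → (¬(ψ → ψ) → ¬¬ψ)))) → ((((ψ ↔ (ψ → ψ)) ↔ (χ → ψ)) → (¬((φ → φ) ↔ χ) ↔ ((ψ → χ) → χ))) ↔ (((φ → ψ) ↔ (χ → ¬φ)) ↔ ((φ ↔ φ) → (χ → φ)))) = 0 → 1 = 1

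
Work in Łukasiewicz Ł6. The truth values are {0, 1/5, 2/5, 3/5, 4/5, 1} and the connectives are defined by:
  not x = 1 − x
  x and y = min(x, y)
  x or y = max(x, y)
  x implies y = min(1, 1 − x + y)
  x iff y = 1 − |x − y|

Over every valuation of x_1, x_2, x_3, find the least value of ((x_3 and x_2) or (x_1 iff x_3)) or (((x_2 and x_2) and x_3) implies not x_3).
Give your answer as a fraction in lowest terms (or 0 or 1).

Take x_1 = 0, x_2 = 2/5, x_3 = 1:
x_3 and x_2 = 1 and 2/5 = 2/5
x_1 iff x_3 = 0 iff 1 = 0
(x_3 and x_2) or (x_1 iff x_3) = 2/5 or 0 = 2/5
x_2 and x_2 = 2/5 and 2/5 = 2/5
(x_2 and x_2) and x_3 = 2/5 and 1 = 2/5
not x_3 = not 1 = 0
((x_2 and x_2) and x_3) implies not x_3 = 2/5 implies 0 = 3/5
((x_3 and x_2) or (x_1 iff x_3)) or (((x_2 and x_2) and x_3) implies not x_3) = 2/5 or 3/5 = 3/5
No assignment yields a value below 3/5, so this is the minimum.

3/5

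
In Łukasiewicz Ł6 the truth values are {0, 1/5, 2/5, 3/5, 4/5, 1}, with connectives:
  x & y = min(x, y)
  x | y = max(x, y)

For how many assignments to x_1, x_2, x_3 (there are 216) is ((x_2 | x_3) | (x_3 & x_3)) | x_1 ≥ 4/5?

152

value 1: 91 assignments (counts)
value 4/5: 61 assignments (counts)
value 3/5: 37 assignments
value 2/5: 19 assignments
value 1/5: 7 assignments
value 0: 1 assignment
So 152 of the 216 assignments meet the threshold.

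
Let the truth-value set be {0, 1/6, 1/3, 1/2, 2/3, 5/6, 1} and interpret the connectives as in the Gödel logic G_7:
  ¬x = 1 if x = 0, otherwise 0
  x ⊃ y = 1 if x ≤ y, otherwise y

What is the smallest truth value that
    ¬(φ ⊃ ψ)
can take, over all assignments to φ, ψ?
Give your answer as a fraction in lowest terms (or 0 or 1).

0

Take φ = 0, ψ = 0:
φ ⊃ ψ = 0 ⊃ 0 = 1
¬(φ ⊃ ψ) = ¬1 = 0
No assignment yields a value below 0, so this is the minimum.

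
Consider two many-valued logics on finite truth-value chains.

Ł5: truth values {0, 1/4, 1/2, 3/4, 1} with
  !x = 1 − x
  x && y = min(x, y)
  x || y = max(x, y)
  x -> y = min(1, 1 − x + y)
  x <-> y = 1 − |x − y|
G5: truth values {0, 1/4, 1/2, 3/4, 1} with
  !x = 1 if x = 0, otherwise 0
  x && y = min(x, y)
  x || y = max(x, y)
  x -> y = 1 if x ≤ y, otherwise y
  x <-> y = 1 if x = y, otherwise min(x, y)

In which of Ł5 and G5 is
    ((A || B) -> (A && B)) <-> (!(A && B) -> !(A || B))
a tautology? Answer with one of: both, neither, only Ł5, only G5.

In Ł5: every assignment gives 1 — tautology.
In G5: at A = 1/4, B = 1/2 the value is 1/4 — not a tautology.

only Ł5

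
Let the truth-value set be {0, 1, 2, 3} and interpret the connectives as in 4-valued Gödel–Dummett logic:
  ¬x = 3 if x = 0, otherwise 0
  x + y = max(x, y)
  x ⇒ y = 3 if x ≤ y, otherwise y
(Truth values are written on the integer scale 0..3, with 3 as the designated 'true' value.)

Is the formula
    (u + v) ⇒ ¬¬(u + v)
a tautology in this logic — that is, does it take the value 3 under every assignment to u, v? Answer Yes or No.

u = 0, v = 0 ↦ 3
u = 0, v = 1 ↦ 3
u = 0, v = 2 ↦ 3
u = 0, v = 3 ↦ 3
u = 1, v = 0 ↦ 3
u = 1, v = 1 ↦ 3
u = 1, v = 2 ↦ 3
u = 1, v = 3 ↦ 3
u = 2, v = 0 ↦ 3
u = 2, v = 1 ↦ 3
u = 2, v = 2 ↦ 3
u = 2, v = 3 ↦ 3
u = 3, v = 0 ↦ 3
u = 3, v = 1 ↦ 3
u = 3, v = 2 ↦ 3
u = 3, v = 3 ↦ 3
Every assignment gives a value ≥ 3.

Yes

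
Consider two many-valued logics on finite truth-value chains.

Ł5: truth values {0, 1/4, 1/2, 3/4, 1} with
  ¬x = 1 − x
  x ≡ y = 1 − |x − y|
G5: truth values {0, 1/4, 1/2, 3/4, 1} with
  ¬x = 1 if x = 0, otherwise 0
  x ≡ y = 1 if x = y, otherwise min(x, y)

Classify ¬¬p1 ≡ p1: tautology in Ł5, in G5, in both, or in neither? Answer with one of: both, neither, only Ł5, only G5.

only Ł5

In Ł5: every assignment gives 1 — tautology.
In G5: at p1 = 1/4 the value is 1/4 — not a tautology.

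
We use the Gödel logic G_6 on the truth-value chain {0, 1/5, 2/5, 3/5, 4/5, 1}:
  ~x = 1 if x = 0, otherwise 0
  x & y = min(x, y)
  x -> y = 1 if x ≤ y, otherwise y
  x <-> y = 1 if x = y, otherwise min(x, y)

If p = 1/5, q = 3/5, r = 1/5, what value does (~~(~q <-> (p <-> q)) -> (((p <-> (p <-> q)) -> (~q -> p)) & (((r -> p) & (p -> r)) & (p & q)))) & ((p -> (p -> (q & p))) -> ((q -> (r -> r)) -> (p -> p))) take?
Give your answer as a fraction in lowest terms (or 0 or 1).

~q = ~3/5 = 0
p <-> q = 1/5 <-> 3/5 = 1/5
~q <-> (p <-> q) = 0 <-> 1/5 = 0
~(~q <-> (p <-> q)) = ~0 = 1
~~(~q <-> (p <-> q)) = ~1 = 0
p <-> q = 1/5 <-> 3/5 = 1/5
p <-> (p <-> q) = 1/5 <-> 1/5 = 1
~q = ~3/5 = 0
~q -> p = 0 -> 1/5 = 1
(p <-> (p <-> q)) -> (~q -> p) = 1 -> 1 = 1
r -> p = 1/5 -> 1/5 = 1
p -> r = 1/5 -> 1/5 = 1
(r -> p) & (p -> r) = 1 & 1 = 1
p & q = 1/5 & 3/5 = 1/5
((r -> p) & (p -> r)) & (p & q) = 1 & 1/5 = 1/5
((p <-> (p <-> q)) -> (~q -> p)) & (((r -> p) & (p -> r)) & (p & q)) = 1 & 1/5 = 1/5
~~(~q <-> (p <-> q)) -> (((p <-> (p <-> q)) -> (~q -> p)) & (((r -> p) & (p -> r)) & (p & q))) = 0 -> 1/5 = 1
q & p = 3/5 & 1/5 = 1/5
p -> (q & p) = 1/5 -> 1/5 = 1
p -> (p -> (q & p)) = 1/5 -> 1 = 1
r -> r = 1/5 -> 1/5 = 1
q -> (r -> r) = 3/5 -> 1 = 1
p -> p = 1/5 -> 1/5 = 1
(q -> (r -> r)) -> (p -> p) = 1 -> 1 = 1
(p -> (p -> (q & p))) -> ((q -> (r -> r)) -> (p -> p)) = 1 -> 1 = 1
(~~(~q <-> (p <-> q)) -> (((p <-> (p <-> q)) -> (~q -> p)) & (((r -> p) & (p -> r)) & (p & q)))) & ((p -> (p -> (q & p))) -> ((q -> (r -> r)) -> (p -> p))) = 1 & 1 = 1

1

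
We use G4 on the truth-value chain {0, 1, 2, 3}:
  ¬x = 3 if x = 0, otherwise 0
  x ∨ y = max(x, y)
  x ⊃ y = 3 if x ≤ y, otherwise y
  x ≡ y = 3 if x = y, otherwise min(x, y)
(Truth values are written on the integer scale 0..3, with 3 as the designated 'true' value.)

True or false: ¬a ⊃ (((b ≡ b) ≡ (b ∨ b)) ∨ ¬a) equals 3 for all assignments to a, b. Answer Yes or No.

a = 0, b = 0 ↦ 3
a = 0, b = 1 ↦ 3
a = 0, b = 2 ↦ 3
a = 0, b = 3 ↦ 3
a = 1, b = 0 ↦ 3
a = 1, b = 1 ↦ 3
a = 1, b = 2 ↦ 3
a = 1, b = 3 ↦ 3
a = 2, b = 0 ↦ 3
a = 2, b = 1 ↦ 3
a = 2, b = 2 ↦ 3
a = 2, b = 3 ↦ 3
a = 3, b = 0 ↦ 3
a = 3, b = 1 ↦ 3
a = 3, b = 2 ↦ 3
a = 3, b = 3 ↦ 3
Every assignment gives a value ≥ 3.

Yes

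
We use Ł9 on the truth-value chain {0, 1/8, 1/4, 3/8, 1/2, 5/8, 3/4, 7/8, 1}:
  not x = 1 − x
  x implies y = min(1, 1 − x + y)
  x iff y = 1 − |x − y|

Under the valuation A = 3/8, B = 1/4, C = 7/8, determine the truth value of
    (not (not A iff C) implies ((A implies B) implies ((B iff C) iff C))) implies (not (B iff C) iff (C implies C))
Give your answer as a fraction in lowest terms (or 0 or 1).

5/8

not A = not 3/8 = 5/8
not A iff C = 5/8 iff 7/8 = 3/4
not (not A iff C) = not 3/4 = 1/4
A implies B = 3/8 implies 1/4 = 7/8
B iff C = 1/4 iff 7/8 = 3/8
(B iff C) iff C = 3/8 iff 7/8 = 1/2
(A implies B) implies ((B iff C) iff C) = 7/8 implies 1/2 = 5/8
not (not A iff C) implies ((A implies B) implies ((B iff C) iff C)) = 1/4 implies 5/8 = 1
B iff C = 1/4 iff 7/8 = 3/8
not (B iff C) = not 3/8 = 5/8
C implies C = 7/8 implies 7/8 = 1
not (B iff C) iff (C implies C) = 5/8 iff 1 = 5/8
(not (not A iff C) implies ((A implies B) implies ((B iff C) iff C))) implies (not (B iff C) iff (C implies C)) = 1 implies 5/8 = 5/8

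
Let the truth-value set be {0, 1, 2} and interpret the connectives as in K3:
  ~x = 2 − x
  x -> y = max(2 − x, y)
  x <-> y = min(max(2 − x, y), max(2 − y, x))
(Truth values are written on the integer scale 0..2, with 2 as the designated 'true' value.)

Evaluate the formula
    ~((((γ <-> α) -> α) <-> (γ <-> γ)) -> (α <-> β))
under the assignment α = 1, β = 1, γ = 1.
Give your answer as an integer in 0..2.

γ <-> α = 1 <-> 1 = 1
(γ <-> α) -> α = 1 -> 1 = 1
γ <-> γ = 1 <-> 1 = 1
((γ <-> α) -> α) <-> (γ <-> γ) = 1 <-> 1 = 1
α <-> β = 1 <-> 1 = 1
(((γ <-> α) -> α) <-> (γ <-> γ)) -> (α <-> β) = 1 -> 1 = 1
~((((γ <-> α) -> α) <-> (γ <-> γ)) -> (α <-> β)) = ~1 = 1

1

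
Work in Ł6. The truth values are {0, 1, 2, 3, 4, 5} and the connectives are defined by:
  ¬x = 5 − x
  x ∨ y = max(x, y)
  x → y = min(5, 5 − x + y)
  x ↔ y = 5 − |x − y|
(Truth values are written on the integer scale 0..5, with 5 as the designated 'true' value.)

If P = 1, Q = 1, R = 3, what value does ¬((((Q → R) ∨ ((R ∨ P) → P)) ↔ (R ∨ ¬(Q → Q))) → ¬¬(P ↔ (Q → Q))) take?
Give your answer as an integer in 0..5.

2

Q → R = 1 → 3 = 5
R ∨ P = 3 ∨ 1 = 3
(R ∨ P) → P = 3 → 1 = 3
(Q → R) ∨ ((R ∨ P) → P) = 5 ∨ 3 = 5
Q → Q = 1 → 1 = 5
¬(Q → Q) = ¬5 = 0
R ∨ ¬(Q → Q) = 3 ∨ 0 = 3
((Q → R) ∨ ((R ∨ P) → P)) ↔ (R ∨ ¬(Q → Q)) = 5 ↔ 3 = 3
Q → Q = 1 → 1 = 5
P ↔ (Q → Q) = 1 ↔ 5 = 1
¬(P ↔ (Q → Q)) = ¬1 = 4
¬¬(P ↔ (Q → Q)) = ¬4 = 1
(((Q → R) ∨ ((R ∨ P) → P)) ↔ (R ∨ ¬(Q → Q))) → ¬¬(P ↔ (Q → Q)) = 3 → 1 = 3
¬((((Q → R) ∨ ((R ∨ P) → P)) ↔ (R ∨ ¬(Q → Q))) → ¬¬(P ↔ (Q → Q))) = ¬3 = 2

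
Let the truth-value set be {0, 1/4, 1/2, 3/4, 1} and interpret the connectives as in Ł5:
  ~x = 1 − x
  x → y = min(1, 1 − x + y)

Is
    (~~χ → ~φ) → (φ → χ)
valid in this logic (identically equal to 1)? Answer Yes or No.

Counterexample: take φ = 1/4, χ = 0.
~χ = ~0 = 1
~~χ = ~1 = 0
~φ = ~1/4 = 3/4
~~χ → ~φ = 0 → 3/4 = 1
φ → χ = 1/4 → 0 = 3/4
(~~χ → ~φ) → (φ → χ) = 1 → 3/4 = 3/4
This gives 3/4 ≠ 1.

No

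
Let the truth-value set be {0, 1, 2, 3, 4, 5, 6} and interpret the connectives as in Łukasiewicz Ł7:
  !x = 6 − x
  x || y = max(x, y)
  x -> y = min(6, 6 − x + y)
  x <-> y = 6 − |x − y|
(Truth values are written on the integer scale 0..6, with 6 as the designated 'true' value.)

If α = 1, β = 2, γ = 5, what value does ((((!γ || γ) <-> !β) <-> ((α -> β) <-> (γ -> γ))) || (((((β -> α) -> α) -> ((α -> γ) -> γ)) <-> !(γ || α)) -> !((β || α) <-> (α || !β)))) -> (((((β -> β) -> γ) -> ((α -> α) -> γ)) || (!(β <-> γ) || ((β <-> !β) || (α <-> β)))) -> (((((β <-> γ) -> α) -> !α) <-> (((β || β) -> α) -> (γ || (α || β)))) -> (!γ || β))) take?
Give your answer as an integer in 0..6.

2

!γ = !5 = 1
!γ || γ = 1 || 5 = 5
!β = !2 = 4
(!γ || γ) <-> !β = 5 <-> 4 = 5
α -> β = 1 -> 2 = 6
γ -> γ = 5 -> 5 = 6
(α -> β) <-> (γ -> γ) = 6 <-> 6 = 6
((!γ || γ) <-> !β) <-> ((α -> β) <-> (γ -> γ)) = 5 <-> 6 = 5
β -> α = 2 -> 1 = 5
(β -> α) -> α = 5 -> 1 = 2
α -> γ = 1 -> 5 = 6
(α -> γ) -> γ = 6 -> 5 = 5
((β -> α) -> α) -> ((α -> γ) -> γ) = 2 -> 5 = 6
γ || α = 5 || 1 = 5
!(γ || α) = !5 = 1
(((β -> α) -> α) -> ((α -> γ) -> γ)) <-> !(γ || α) = 6 <-> 1 = 1
β || α = 2 || 1 = 2
!β = !2 = 4
α || !β = 1 || 4 = 4
(β || α) <-> (α || !β) = 2 <-> 4 = 4
!((β || α) <-> (α || !β)) = !4 = 2
((((β -> α) -> α) -> ((α -> γ) -> γ)) <-> !(γ || α)) -> !((β || α) <-> (α || !β)) = 1 -> 2 = 6
(((!γ || γ) <-> !β) <-> ((α -> β) <-> (γ -> γ))) || (((((β -> α) -> α) -> ((α -> γ) -> γ)) <-> !(γ || α)) -> !((β || α) <-> (α || !β))) = 5 || 6 = 6
β -> β = 2 -> 2 = 6
(β -> β) -> γ = 6 -> 5 = 5
α -> α = 1 -> 1 = 6
(α -> α) -> γ = 6 -> 5 = 5
((β -> β) -> γ) -> ((α -> α) -> γ) = 5 -> 5 = 6
β <-> γ = 2 <-> 5 = 3
!(β <-> γ) = !3 = 3
!β = !2 = 4
β <-> !β = 2 <-> 4 = 4
α <-> β = 1 <-> 2 = 5
(β <-> !β) || (α <-> β) = 4 || 5 = 5
!(β <-> γ) || ((β <-> !β) || (α <-> β)) = 3 || 5 = 5
(((β -> β) -> γ) -> ((α -> α) -> γ)) || (!(β <-> γ) || ((β <-> !β) || (α <-> β))) = 6 || 5 = 6
β <-> γ = 2 <-> 5 = 3
(β <-> γ) -> α = 3 -> 1 = 4
!α = !1 = 5
((β <-> γ) -> α) -> !α = 4 -> 5 = 6
β || β = 2 || 2 = 2
(β || β) -> α = 2 -> 1 = 5
α || β = 1 || 2 = 2
γ || (α || β) = 5 || 2 = 5
((β || β) -> α) -> (γ || (α || β)) = 5 -> 5 = 6
(((β <-> γ) -> α) -> !α) <-> (((β || β) -> α) -> (γ || (α || β))) = 6 <-> 6 = 6
!γ = !5 = 1
!γ || β = 1 || 2 = 2
((((β <-> γ) -> α) -> !α) <-> (((β || β) -> α) -> (γ || (α || β)))) -> (!γ || β) = 6 -> 2 = 2
((((β -> β) -> γ) -> ((α -> α) -> γ)) || (!(β <-> γ) || ((β <-> !β) || (α <-> β)))) -> (((((β <-> γ) -> α) -> !α) <-> (((β || β) -> α) -> (γ || (α || β)))) -> (!γ || β)) = 6 -> 2 = 2
((((!γ || γ) <-> !β) <-> ((α -> β) <-> (γ -> γ))) || (((((β -> α) -> α) -> ((α -> γ) -> γ)) <-> !(γ || α)) -> !((β || α) <-> (α || !β)))) -> (((((β -> β) -> γ) -> ((α -> α) -> γ)) || (!(β <-> γ) || ((β <-> !β) || (α <-> β)))) -> (((((β <-> γ) -> α) -> !α) <-> (((β || β) -> α) -> (γ || (α || β)))) -> (!γ || β))) = 6 -> 2 = 2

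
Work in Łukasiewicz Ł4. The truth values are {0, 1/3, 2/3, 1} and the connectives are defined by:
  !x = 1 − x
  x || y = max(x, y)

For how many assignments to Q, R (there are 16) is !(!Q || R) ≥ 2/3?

Q = 0, R = 0 ↦ 0  <
Q = 0, R = 1/3 ↦ 0  <
Q = 0, R = 2/3 ↦ 0  <
Q = 0, R = 1 ↦ 0  <
Q = 1/3, R = 0 ↦ 1/3  <
Q = 1/3, R = 1/3 ↦ 1/3  <
Q = 1/3, R = 2/3 ↦ 1/3  <
Q = 1/3, R = 1 ↦ 0  <
Q = 2/3, R = 0 ↦ 2/3  ≥
Q = 2/3, R = 1/3 ↦ 2/3  ≥
Q = 2/3, R = 2/3 ↦ 1/3  <
Q = 2/3, R = 1 ↦ 0  <
Q = 1, R = 0 ↦ 1  ≥
Q = 1, R = 1/3 ↦ 2/3  ≥
Q = 1, R = 2/3 ↦ 1/3  <
Q = 1, R = 1 ↦ 0  <
So 4 of the 16 assignments meet the threshold.

4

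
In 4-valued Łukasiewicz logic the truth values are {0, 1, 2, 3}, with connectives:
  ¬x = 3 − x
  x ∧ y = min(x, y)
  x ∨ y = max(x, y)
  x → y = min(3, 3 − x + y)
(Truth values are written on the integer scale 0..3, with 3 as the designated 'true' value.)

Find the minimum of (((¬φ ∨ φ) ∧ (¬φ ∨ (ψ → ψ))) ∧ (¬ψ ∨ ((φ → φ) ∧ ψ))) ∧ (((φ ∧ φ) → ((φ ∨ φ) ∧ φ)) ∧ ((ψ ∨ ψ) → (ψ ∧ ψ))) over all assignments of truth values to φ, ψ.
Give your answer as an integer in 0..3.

2

Take φ = 0, ψ = 1:
¬φ = ¬0 = 3
¬φ ∨ φ = 3 ∨ 0 = 3
¬φ = ¬0 = 3
ψ → ψ = 1 → 1 = 3
¬φ ∨ (ψ → ψ) = 3 ∨ 3 = 3
(¬φ ∨ φ) ∧ (¬φ ∨ (ψ → ψ)) = 3 ∧ 3 = 3
¬ψ = ¬1 = 2
φ → φ = 0 → 0 = 3
(φ → φ) ∧ ψ = 3 ∧ 1 = 1
¬ψ ∨ ((φ → φ) ∧ ψ) = 2 ∨ 1 = 2
((¬φ ∨ φ) ∧ (¬φ ∨ (ψ → ψ))) ∧ (¬ψ ∨ ((φ → φ) ∧ ψ)) = 3 ∧ 2 = 2
φ ∧ φ = 0 ∧ 0 = 0
φ ∨ φ = 0 ∨ 0 = 0
(φ ∨ φ) ∧ φ = 0 ∧ 0 = 0
(φ ∧ φ) → ((φ ∨ φ) ∧ φ) = 0 → 0 = 3
ψ ∨ ψ = 1 ∨ 1 = 1
ψ ∧ ψ = 1 ∧ 1 = 1
(ψ ∨ ψ) → (ψ ∧ ψ) = 1 → 1 = 3
((φ ∧ φ) → ((φ ∨ φ) ∧ φ)) ∧ ((ψ ∨ ψ) → (ψ ∧ ψ)) = 3 ∧ 3 = 3
(((¬φ ∨ φ) ∧ (¬φ ∨ (ψ → ψ))) ∧ (¬ψ ∨ ((φ → φ) ∧ ψ))) ∧ (((φ ∧ φ) → ((φ ∨ φ) ∧ φ)) ∧ ((ψ ∨ ψ) → (ψ ∧ ψ))) = 2 ∧ 3 = 2
No assignment yields a value below 2, so this is the minimum.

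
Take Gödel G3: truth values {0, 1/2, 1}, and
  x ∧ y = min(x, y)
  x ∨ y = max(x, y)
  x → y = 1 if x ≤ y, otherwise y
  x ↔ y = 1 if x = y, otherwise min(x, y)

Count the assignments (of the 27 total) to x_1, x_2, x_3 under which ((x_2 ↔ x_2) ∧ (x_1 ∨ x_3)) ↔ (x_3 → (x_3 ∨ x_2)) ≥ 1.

15

value 1: 15 assignments (counts)
value 1/2: 9 assignments
value 0: 3 assignments
So 15 of the 27 assignments meet the threshold.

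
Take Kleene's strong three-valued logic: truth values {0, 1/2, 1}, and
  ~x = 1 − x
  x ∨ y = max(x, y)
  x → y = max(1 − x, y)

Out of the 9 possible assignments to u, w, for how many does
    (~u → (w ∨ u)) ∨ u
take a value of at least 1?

5

u = 0, w = 0 ↦ 0  <
u = 0, w = 1/2 ↦ 1/2  <
u = 0, w = 1 ↦ 1  ≥
u = 1/2, w = 0 ↦ 1/2  <
u = 1/2, w = 1/2 ↦ 1/2  <
u = 1/2, w = 1 ↦ 1  ≥
u = 1, w = 0 ↦ 1  ≥
u = 1, w = 1/2 ↦ 1  ≥
u = 1, w = 1 ↦ 1  ≥
So 5 of the 9 assignments meet the threshold.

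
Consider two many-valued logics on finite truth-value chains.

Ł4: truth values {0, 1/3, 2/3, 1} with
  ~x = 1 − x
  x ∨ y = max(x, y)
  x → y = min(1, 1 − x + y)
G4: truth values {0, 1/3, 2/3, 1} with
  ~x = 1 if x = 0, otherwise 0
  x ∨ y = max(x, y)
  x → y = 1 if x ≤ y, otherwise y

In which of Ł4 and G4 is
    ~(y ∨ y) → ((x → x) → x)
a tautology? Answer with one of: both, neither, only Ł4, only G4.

In Ł4: at x = 0, y = 0 the value is 0 — not a tautology.
In G4: at x = 0, y = 0 the value is 0 — not a tautology.

neither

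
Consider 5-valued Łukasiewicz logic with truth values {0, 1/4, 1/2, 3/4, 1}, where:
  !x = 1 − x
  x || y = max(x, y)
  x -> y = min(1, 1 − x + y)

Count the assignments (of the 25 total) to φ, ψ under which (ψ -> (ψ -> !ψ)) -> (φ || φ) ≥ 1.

value 1: 10 assignments (counts)
value 3/4: 4 assignments
value 1/2: 4 assignments
value 1/4: 4 assignments
value 0: 3 assignments
So 10 of the 25 assignments meet the threshold.

10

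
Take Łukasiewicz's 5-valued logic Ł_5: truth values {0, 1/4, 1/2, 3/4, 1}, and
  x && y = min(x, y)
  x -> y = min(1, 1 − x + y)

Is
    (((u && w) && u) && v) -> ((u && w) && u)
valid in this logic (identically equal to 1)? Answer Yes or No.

At u = 1/4, v = 0, w = 0, for instance:
u && w = 1/4 && 0 = 0
(u && w) && u = 0 && 1/4 = 0
((u && w) && u) && v = 0 && 0 = 0
(((u && w) && u) && v) -> ((u && w) && u) = 0 -> 0 = 1
and checking the remaining 124 assignments likewise gives ≥ 1 in every case.

Yes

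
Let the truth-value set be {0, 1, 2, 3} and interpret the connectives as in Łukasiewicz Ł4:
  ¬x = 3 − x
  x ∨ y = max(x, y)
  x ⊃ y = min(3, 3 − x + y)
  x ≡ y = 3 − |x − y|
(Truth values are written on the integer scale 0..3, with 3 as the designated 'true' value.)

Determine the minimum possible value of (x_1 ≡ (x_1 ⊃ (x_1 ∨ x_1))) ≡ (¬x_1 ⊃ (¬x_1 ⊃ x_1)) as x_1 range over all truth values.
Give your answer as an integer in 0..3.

Take x_1 = 1:
x_1 ∨ x_1 = 1 ∨ 1 = 1
x_1 ⊃ (x_1 ∨ x_1) = 1 ⊃ 1 = 3
x_1 ≡ (x_1 ⊃ (x_1 ∨ x_1)) = 1 ≡ 3 = 1
¬x_1 = ¬1 = 2
¬x_1 = ¬1 = 2
¬x_1 ⊃ x_1 = 2 ⊃ 1 = 2
¬x_1 ⊃ (¬x_1 ⊃ x_1) = 2 ⊃ 2 = 3
(x_1 ≡ (x_1 ⊃ (x_1 ∨ x_1))) ≡ (¬x_1 ⊃ (¬x_1 ⊃ x_1)) = 1 ≡ 3 = 1
No assignment yields a value below 1, so this is the minimum.

1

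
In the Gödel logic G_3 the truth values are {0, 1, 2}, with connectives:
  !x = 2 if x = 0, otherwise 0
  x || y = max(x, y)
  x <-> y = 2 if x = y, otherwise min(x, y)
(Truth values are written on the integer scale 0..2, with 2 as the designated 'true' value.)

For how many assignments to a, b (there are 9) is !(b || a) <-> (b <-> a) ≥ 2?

a = 0, b = 0 ↦ 2  ≥
a = 0, b = 1 ↦ 2  ≥
a = 0, b = 2 ↦ 2  ≥
a = 1, b = 0 ↦ 2  ≥
a = 1, b = 1 ↦ 0  <
a = 1, b = 2 ↦ 0  <
a = 2, b = 0 ↦ 2  ≥
a = 2, b = 1 ↦ 0  <
a = 2, b = 2 ↦ 0  <
So 5 of the 9 assignments meet the threshold.

5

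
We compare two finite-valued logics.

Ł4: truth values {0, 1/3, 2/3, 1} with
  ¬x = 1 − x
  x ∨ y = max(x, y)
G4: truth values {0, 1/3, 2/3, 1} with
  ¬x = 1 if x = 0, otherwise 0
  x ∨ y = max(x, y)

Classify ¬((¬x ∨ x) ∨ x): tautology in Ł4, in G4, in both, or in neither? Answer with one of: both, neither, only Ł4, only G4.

In Ł4: at x = 0 the value is 0 — not a tautology.
In G4: at x = 0 the value is 0 — not a tautology.

neither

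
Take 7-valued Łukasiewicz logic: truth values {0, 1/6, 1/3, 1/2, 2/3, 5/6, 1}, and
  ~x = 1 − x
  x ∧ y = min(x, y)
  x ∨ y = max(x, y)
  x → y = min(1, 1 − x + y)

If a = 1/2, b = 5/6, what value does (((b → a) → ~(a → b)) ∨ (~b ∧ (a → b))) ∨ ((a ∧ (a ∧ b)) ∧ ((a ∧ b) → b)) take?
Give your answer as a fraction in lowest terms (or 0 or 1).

b → a = 5/6 → 1/2 = 2/3
a → b = 1/2 → 5/6 = 1
~(a → b) = ~1 = 0
(b → a) → ~(a → b) = 2/3 → 0 = 1/3
~b = ~5/6 = 1/6
a → b = 1/2 → 5/6 = 1
~b ∧ (a → b) = 1/6 ∧ 1 = 1/6
((b → a) → ~(a → b)) ∨ (~b ∧ (a → b)) = 1/3 ∨ 1/6 = 1/3
a ∧ b = 1/2 ∧ 5/6 = 1/2
a ∧ (a ∧ b) = 1/2 ∧ 1/2 = 1/2
a ∧ b = 1/2 ∧ 5/6 = 1/2
(a ∧ b) → b = 1/2 → 5/6 = 1
(a ∧ (a ∧ b)) ∧ ((a ∧ b) → b) = 1/2 ∧ 1 = 1/2
(((b → a) → ~(a → b)) ∨ (~b ∧ (a → b))) ∨ ((a ∧ (a ∧ b)) ∧ ((a ∧ b) → b)) = 1/3 ∨ 1/2 = 1/2

1/2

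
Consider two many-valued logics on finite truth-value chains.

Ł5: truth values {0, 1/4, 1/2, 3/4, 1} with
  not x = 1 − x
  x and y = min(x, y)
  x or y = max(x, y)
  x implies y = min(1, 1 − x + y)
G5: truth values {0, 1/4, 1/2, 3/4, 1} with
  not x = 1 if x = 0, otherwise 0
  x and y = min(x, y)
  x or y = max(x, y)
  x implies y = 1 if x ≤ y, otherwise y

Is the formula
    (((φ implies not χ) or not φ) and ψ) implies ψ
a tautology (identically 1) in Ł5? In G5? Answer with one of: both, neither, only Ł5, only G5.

both

In Ł5: every assignment gives 1 — tautology.
In G5: every assignment gives 1 — tautology.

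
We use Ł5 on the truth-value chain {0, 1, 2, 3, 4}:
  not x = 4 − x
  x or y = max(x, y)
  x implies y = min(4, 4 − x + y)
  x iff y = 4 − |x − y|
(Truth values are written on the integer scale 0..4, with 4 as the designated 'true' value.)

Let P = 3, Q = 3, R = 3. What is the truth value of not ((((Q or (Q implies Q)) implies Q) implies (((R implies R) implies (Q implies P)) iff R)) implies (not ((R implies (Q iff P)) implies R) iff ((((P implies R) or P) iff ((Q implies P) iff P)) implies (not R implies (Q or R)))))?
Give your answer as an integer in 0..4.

3

Q implies Q = 3 implies 3 = 4
Q or (Q implies Q) = 3 or 4 = 4
(Q or (Q implies Q)) implies Q = 4 implies 3 = 3
R implies R = 3 implies 3 = 4
Q implies P = 3 implies 3 = 4
(R implies R) implies (Q implies P) = 4 implies 4 = 4
((R implies R) implies (Q implies P)) iff R = 4 iff 3 = 3
((Q or (Q implies Q)) implies Q) implies (((R implies R) implies (Q implies P)) iff R) = 3 implies 3 = 4
Q iff P = 3 iff 3 = 4
R implies (Q iff P) = 3 implies 4 = 4
(R implies (Q iff P)) implies R = 4 implies 3 = 3
not ((R implies (Q iff P)) implies R) = not 3 = 1
P implies R = 3 implies 3 = 4
(P implies R) or P = 4 or 3 = 4
Q implies P = 3 implies 3 = 4
(Q implies P) iff P = 4 iff 3 = 3
((P implies R) or P) iff ((Q implies P) iff P) = 4 iff 3 = 3
not R = not 3 = 1
Q or R = 3 or 3 = 3
not R implies (Q or R) = 1 implies 3 = 4
(((P implies R) or P) iff ((Q implies P) iff P)) implies (not R implies (Q or R)) = 3 implies 4 = 4
not ((R implies (Q iff P)) implies R) iff ((((P implies R) or P) iff ((Q implies P) iff P)) implies (not R implies (Q or R))) = 1 iff 4 = 1
(((Q or (Q implies Q)) implies Q) implies (((R implies R) implies (Q implies P)) iff R)) implies (not ((R implies (Q iff P)) implies R) iff ((((P implies R) or P) iff ((Q implies P) iff P)) implies (not R implies (Q or R)))) = 4 implies 1 = 1
not ((((Q or (Q implies Q)) implies Q) implies (((R implies R) implies (Q implies P)) iff R)) implies (not ((R implies (Q iff P)) implies R) iff ((((P implies R) or P) iff ((Q implies P) iff P)) implies (not R implies (Q or R))))) = not 1 = 3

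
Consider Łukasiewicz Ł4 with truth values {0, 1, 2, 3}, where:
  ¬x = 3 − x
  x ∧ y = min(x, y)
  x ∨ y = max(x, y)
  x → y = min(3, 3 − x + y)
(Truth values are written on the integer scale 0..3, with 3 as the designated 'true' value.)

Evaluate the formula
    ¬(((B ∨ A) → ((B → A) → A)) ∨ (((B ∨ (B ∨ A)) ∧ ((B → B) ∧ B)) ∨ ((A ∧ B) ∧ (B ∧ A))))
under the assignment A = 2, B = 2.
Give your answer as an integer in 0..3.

B ∨ A = 2 ∨ 2 = 2
B → A = 2 → 2 = 3
(B → A) → A = 3 → 2 = 2
(B ∨ A) → ((B → A) → A) = 2 → 2 = 3
B ∨ A = 2 ∨ 2 = 2
B ∨ (B ∨ A) = 2 ∨ 2 = 2
B → B = 2 → 2 = 3
(B → B) ∧ B = 3 ∧ 2 = 2
(B ∨ (B ∨ A)) ∧ ((B → B) ∧ B) = 2 ∧ 2 = 2
A ∧ B = 2 ∧ 2 = 2
B ∧ A = 2 ∧ 2 = 2
(A ∧ B) ∧ (B ∧ A) = 2 ∧ 2 = 2
((B ∨ (B ∨ A)) ∧ ((B → B) ∧ B)) ∨ ((A ∧ B) ∧ (B ∧ A)) = 2 ∨ 2 = 2
((B ∨ A) → ((B → A) → A)) ∨ (((B ∨ (B ∨ A)) ∧ ((B → B) ∧ B)) ∨ ((A ∧ B) ∧ (B ∧ A))) = 3 ∨ 2 = 3
¬(((B ∨ A) → ((B → A) → A)) ∨ (((B ∨ (B ∨ A)) ∧ ((B → B) ∧ B)) ∨ ((A ∧ B) ∧ (B ∧ A)))) = ¬3 = 0

0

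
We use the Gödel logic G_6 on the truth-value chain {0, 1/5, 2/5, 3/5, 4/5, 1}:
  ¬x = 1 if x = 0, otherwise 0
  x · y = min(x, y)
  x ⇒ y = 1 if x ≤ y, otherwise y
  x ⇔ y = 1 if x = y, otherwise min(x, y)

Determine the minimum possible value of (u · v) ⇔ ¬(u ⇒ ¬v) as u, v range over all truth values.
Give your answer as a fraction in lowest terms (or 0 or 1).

Take u = 1/5, v = 1/5:
u · v = 1/5 · 1/5 = 1/5
¬v = ¬1/5 = 0
u ⇒ ¬v = 1/5 ⇒ 0 = 0
¬(u ⇒ ¬v) = ¬0 = 1
(u · v) ⇔ ¬(u ⇒ ¬v) = 1/5 ⇔ 1 = 1/5
No assignment yields a value below 1/5, so this is the minimum.

1/5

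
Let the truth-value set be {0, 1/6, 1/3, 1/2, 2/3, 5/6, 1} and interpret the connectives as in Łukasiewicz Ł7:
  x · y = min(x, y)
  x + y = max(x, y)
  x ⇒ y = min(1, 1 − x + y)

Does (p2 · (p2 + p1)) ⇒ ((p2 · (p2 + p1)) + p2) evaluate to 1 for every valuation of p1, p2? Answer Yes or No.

Yes

At p1 = 1/2, p2 = 0, for instance:
p2 + p1 = 0 + 1/2 = 1/2
p2 · (p2 + p1) = 0 · 1/2 = 0
(p2 · (p2 + p1)) + p2 = 0 + 0 = 0
(p2 · (p2 + p1)) ⇒ ((p2 · (p2 + p1)) + p2) = 0 ⇒ 0 = 1
and checking the remaining 48 assignments likewise gives ≥ 1 in every case.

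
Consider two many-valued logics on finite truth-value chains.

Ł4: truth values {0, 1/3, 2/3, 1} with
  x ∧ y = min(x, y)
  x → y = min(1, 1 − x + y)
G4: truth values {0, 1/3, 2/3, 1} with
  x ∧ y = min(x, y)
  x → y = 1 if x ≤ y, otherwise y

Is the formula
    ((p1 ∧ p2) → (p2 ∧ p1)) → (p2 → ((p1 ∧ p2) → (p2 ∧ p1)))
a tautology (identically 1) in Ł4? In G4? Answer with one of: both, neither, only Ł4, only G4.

In Ł4: every assignment gives 1 — tautology.
In G4: every assignment gives 1 — tautology.

both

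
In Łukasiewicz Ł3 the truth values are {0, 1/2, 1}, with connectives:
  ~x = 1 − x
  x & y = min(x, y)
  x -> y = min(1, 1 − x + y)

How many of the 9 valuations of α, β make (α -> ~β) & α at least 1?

α = 0, β = 0 ↦ 0  <
α = 0, β = 1/2 ↦ 0  <
α = 0, β = 1 ↦ 0  <
α = 1/2, β = 0 ↦ 1/2  <
α = 1/2, β = 1/2 ↦ 1/2  <
α = 1/2, β = 1 ↦ 1/2  <
α = 1, β = 0 ↦ 1  ≥
α = 1, β = 1/2 ↦ 1/2  <
α = 1, β = 1 ↦ 0  <
So 1 of the 9 assignments meets the threshold.

1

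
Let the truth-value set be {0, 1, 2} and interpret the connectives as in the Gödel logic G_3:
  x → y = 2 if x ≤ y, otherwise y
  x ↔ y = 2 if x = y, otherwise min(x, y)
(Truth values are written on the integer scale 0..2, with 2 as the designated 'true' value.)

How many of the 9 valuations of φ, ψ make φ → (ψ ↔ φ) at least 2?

6

φ = 0, ψ = 0 ↦ 2  ≥
φ = 0, ψ = 1 ↦ 2  ≥
φ = 0, ψ = 2 ↦ 2  ≥
φ = 1, ψ = 0 ↦ 0  <
φ = 1, ψ = 1 ↦ 2  ≥
φ = 1, ψ = 2 ↦ 2  ≥
φ = 2, ψ = 0 ↦ 0  <
φ = 2, ψ = 1 ↦ 1  <
φ = 2, ψ = 2 ↦ 2  ≥
So 6 of the 9 assignments meet the threshold.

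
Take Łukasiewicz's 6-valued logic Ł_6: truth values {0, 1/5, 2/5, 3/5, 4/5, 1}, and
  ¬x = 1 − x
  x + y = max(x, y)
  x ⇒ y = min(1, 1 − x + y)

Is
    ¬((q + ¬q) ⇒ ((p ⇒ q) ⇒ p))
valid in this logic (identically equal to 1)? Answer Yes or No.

No

Counterexample: take p = 0, q = 1/5.
¬q = ¬1/5 = 4/5
q + ¬q = 1/5 + 4/5 = 4/5
p ⇒ q = 0 ⇒ 1/5 = 1
(p ⇒ q) ⇒ p = 1 ⇒ 0 = 0
(q + ¬q) ⇒ ((p ⇒ q) ⇒ p) = 4/5 ⇒ 0 = 1/5
¬((q + ¬q) ⇒ ((p ⇒ q) ⇒ p)) = ¬1/5 = 4/5
This gives 4/5 ≠ 1.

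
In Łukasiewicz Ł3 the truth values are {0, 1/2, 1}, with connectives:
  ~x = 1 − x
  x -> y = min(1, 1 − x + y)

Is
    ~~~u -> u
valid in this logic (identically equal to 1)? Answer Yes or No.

No

Counterexample: take u = 0.
~u = ~0 = 1
~~u = ~1 = 0
~~~u = ~0 = 1
~~~u -> u = 1 -> 0 = 0
This gives 0 ≠ 1.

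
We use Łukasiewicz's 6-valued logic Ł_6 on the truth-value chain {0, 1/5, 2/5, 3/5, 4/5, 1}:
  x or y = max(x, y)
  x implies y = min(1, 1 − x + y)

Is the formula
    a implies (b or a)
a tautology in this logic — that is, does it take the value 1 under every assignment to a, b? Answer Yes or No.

At a = 2/5, b = 4/5, for instance:
b or a = 4/5 or 2/5 = 4/5
a implies (b or a) = 2/5 implies 4/5 = 1
and checking the remaining 35 assignments likewise gives ≥ 1 in every case.

Yes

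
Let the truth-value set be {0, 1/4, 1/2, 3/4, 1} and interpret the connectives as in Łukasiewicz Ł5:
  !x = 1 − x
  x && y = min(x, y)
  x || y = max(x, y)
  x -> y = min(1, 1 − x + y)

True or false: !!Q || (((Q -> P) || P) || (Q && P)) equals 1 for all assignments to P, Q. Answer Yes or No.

Counterexample: take P = 0, Q = 1/4.
!Q = !1/4 = 3/4
!!Q = !3/4 = 1/4
Q -> P = 1/4 -> 0 = 3/4
(Q -> P) || P = 3/4 || 0 = 3/4
Q && P = 1/4 && 0 = 0
((Q -> P) || P) || (Q && P) = 3/4 || 0 = 3/4
!!Q || (((Q -> P) || P) || (Q && P)) = 1/4 || 3/4 = 3/4
This gives 3/4 ≠ 1.

No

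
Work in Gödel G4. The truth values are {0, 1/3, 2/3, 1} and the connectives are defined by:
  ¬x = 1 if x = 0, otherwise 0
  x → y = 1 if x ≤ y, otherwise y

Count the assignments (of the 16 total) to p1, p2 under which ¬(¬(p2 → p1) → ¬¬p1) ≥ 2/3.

3

p1 = 0, p2 = 0 ↦ 0  <
p1 = 0, p2 = 1/3 ↦ 1  ≥
p1 = 0, p2 = 2/3 ↦ 1  ≥
p1 = 0, p2 = 1 ↦ 1  ≥
p1 = 1/3, p2 = 0 ↦ 0  <
p1 = 1/3, p2 = 1/3 ↦ 0  <
p1 = 1/3, p2 = 2/3 ↦ 0  <
p1 = 1/3, p2 = 1 ↦ 0  <
p1 = 2/3, p2 = 0 ↦ 0  <
p1 = 2/3, p2 = 1/3 ↦ 0  <
p1 = 2/3, p2 = 2/3 ↦ 0  <
p1 = 2/3, p2 = 1 ↦ 0  <
p1 = 1, p2 = 0 ↦ 0  <
p1 = 1, p2 = 1/3 ↦ 0  <
p1 = 1, p2 = 2/3 ↦ 0  <
p1 = 1, p2 = 1 ↦ 0  <
So 3 of the 16 assignments meet the threshold.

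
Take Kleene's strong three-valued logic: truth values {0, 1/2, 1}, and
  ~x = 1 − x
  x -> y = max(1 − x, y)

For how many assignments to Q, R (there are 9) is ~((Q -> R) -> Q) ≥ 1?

Q = 0, R = 0 ↦ 1  ≥
Q = 0, R = 1/2 ↦ 1  ≥
Q = 0, R = 1 ↦ 1  ≥
Q = 1/2, R = 0 ↦ 1/2  <
Q = 1/2, R = 1/2 ↦ 1/2  <
Q = 1/2, R = 1 ↦ 1/2  <
Q = 1, R = 0 ↦ 0  <
Q = 1, R = 1/2 ↦ 0  <
Q = 1, R = 1 ↦ 0  <
So 3 of the 9 assignments meet the threshold.

3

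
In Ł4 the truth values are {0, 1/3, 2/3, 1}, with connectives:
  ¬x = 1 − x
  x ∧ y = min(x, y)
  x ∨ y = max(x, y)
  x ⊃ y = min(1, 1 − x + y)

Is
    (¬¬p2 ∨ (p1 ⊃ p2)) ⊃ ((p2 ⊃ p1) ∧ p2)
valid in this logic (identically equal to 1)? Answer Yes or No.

Counterexample: take p1 = 0, p2 = 0.
¬p2 = ¬0 = 1
¬¬p2 = ¬1 = 0
p1 ⊃ p2 = 0 ⊃ 0 = 1
¬¬p2 ∨ (p1 ⊃ p2) = 0 ∨ 1 = 1
p2 ⊃ p1 = 0 ⊃ 0 = 1
(p2 ⊃ p1) ∧ p2 = 1 ∧ 0 = 0
(¬¬p2 ∨ (p1 ⊃ p2)) ⊃ ((p2 ⊃ p1) ∧ p2) = 1 ⊃ 0 = 0
This gives 0 ≠ 1.

No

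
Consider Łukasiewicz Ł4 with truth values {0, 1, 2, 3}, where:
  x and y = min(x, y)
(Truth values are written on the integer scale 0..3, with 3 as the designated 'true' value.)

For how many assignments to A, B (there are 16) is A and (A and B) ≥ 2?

4

A = 0, B = 0 ↦ 0  <
A = 0, B = 1 ↦ 0  <
A = 0, B = 2 ↦ 0  <
A = 0, B = 3 ↦ 0  <
A = 1, B = 0 ↦ 0  <
A = 1, B = 1 ↦ 1  <
A = 1, B = 2 ↦ 1  <
A = 1, B = 3 ↦ 1  <
A = 2, B = 0 ↦ 0  <
A = 2, B = 1 ↦ 1  <
A = 2, B = 2 ↦ 2  ≥
A = 2, B = 3 ↦ 2  ≥
A = 3, B = 0 ↦ 0  <
A = 3, B = 1 ↦ 1  <
A = 3, B = 2 ↦ 2  ≥
A = 3, B = 3 ↦ 3  ≥
So 4 of the 16 assignments meet the threshold.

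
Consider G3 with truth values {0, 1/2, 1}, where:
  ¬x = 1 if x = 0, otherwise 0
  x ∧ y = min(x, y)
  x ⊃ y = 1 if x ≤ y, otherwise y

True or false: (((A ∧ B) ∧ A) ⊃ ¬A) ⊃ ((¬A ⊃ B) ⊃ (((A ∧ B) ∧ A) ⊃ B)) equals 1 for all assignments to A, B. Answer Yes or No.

Yes

A = 0, B = 0 ↦ 1
A = 0, B = 1/2 ↦ 1
A = 0, B = 1 ↦ 1
A = 1/2, B = 0 ↦ 1
A = 1/2, B = 1/2 ↦ 1
A = 1/2, B = 1 ↦ 1
A = 1, B = 0 ↦ 1
A = 1, B = 1/2 ↦ 1
A = 1, B = 1 ↦ 1
Every assignment gives a value ≥ 1.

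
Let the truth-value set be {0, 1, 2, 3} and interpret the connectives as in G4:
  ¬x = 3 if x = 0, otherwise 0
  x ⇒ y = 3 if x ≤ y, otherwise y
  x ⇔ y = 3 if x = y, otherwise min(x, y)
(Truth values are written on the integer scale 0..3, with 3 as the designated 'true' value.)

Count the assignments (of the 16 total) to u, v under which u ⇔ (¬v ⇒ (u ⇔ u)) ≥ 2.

u = 0, v = 0 ↦ 0  <
u = 0, v = 1 ↦ 0  <
u = 0, v = 2 ↦ 0  <
u = 0, v = 3 ↦ 0  <
u = 1, v = 0 ↦ 1  <
u = 1, v = 1 ↦ 1  <
u = 1, v = 2 ↦ 1  <
u = 1, v = 3 ↦ 1  <
u = 2, v = 0 ↦ 2  ≥
u = 2, v = 1 ↦ 2  ≥
u = 2, v = 2 ↦ 2  ≥
u = 2, v = 3 ↦ 2  ≥
u = 3, v = 0 ↦ 3  ≥
u = 3, v = 1 ↦ 3  ≥
u = 3, v = 2 ↦ 3  ≥
u = 3, v = 3 ↦ 3  ≥
So 8 of the 16 assignments meet the threshold.

8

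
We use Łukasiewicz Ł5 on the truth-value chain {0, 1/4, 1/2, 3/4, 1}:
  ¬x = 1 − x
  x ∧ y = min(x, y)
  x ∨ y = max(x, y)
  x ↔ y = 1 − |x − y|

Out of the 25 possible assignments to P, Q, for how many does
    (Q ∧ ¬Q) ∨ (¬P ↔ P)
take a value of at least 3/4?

5

value 1: 5 assignments (counts)
value 1/2: 12 assignments
value 1/4: 4 assignments
value 0: 4 assignments
So 5 of the 25 assignments meet the threshold.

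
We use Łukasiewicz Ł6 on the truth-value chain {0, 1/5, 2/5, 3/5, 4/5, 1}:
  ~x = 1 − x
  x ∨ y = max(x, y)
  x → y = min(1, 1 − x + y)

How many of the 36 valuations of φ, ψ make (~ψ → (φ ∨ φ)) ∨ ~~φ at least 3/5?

30

value 1: 21 assignments (counts)
value 4/5: 5 assignments (counts)
value 3/5: 4 assignments (counts)
value 2/5: 3 assignments
value 1/5: 2 assignments
value 0: 1 assignment
So 30 of the 36 assignments meet the threshold.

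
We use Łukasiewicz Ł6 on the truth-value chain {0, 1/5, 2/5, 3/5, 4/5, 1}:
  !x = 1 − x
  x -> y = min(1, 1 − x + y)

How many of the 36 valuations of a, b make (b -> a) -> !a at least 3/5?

20

value 1: 12 assignments (counts)
value 4/5: 4 assignments (counts)
value 3/5: 4 assignments (counts)
value 2/5: 5 assignments
value 1/5: 5 assignments
value 0: 6 assignments
So 20 of the 36 assignments meet the threshold.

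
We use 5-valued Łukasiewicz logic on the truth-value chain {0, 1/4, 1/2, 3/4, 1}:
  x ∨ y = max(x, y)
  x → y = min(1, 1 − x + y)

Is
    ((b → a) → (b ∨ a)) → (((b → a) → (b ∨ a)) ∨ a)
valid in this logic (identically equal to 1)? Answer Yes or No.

At a = 1/4, b = 0, for instance:
b → a = 0 → 1/4 = 1
b ∨ a = 0 ∨ 1/4 = 1/4
(b → a) → (b ∨ a) = 1 → 1/4 = 1/4
((b → a) → (b ∨ a)) ∨ a = 1/4 ∨ 1/4 = 1/4
((b → a) → (b ∨ a)) → (((b → a) → (b ∨ a)) ∨ a) = 1/4 → 1/4 = 1
and checking the remaining 24 assignments likewise gives ≥ 1 in every case.

Yes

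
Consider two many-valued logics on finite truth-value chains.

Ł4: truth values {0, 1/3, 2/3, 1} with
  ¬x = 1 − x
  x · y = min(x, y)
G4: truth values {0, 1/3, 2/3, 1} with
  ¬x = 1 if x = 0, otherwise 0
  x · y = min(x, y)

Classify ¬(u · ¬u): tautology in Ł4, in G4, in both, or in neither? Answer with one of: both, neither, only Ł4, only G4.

only G4

In Ł4: at u = 1/3 the value is 2/3 — not a tautology.
In G4: every assignment gives 1 — tautology.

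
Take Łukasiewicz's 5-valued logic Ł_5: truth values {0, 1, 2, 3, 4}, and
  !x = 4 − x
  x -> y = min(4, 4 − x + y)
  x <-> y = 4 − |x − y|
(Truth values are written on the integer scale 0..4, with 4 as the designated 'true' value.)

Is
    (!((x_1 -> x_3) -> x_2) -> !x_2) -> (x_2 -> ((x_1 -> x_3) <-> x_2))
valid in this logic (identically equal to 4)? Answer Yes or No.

No

Counterexample: take x_1 = 1, x_2 = 4, x_3 = 0.
x_1 -> x_3 = 1 -> 0 = 3
(x_1 -> x_3) -> x_2 = 3 -> 4 = 4
!((x_1 -> x_3) -> x_2) = !4 = 0
!x_2 = !4 = 0
!((x_1 -> x_3) -> x_2) -> !x_2 = 0 -> 0 = 4
x_1 -> x_3 = 1 -> 0 = 3
(x_1 -> x_3) <-> x_2 = 3 <-> 4 = 3
x_2 -> ((x_1 -> x_3) <-> x_2) = 4 -> 3 = 3
(!((x_1 -> x_3) -> x_2) -> !x_2) -> (x_2 -> ((x_1 -> x_3) <-> x_2)) = 4 -> 3 = 3
This gives 3 ≠ 4.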